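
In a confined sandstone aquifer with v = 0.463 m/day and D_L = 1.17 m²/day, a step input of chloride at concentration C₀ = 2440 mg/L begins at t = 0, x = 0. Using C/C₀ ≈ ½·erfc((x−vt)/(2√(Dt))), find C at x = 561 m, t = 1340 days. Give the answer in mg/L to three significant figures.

For a continuous step input, C/C₀ ≈ ½·erfc((x−vt)/(2√(Dt))).
vt = 0.463 × 1340 = 620.42 m and 2√(Dt) = 2√(1.17 × 1340) = 79.19 m.
Argument (x−vt)/(2√(Dt)) = (561 − 620.42)/79.19 = -0.7503; ½·erfc(-0.7503) = 0.8557.
C = 2440 × 0.8557 = 2090 mg/L.

2090 mg/L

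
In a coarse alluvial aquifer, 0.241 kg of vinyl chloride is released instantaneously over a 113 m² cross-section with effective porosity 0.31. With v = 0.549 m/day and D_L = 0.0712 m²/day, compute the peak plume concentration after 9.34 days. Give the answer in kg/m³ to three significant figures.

The peak of an instantaneous 1D plume sits at x = vt; there the Gaussian factor is 1 and C_max = M/(n_e·A·√(4πDt)), where n_e·A is the pore area the mass is dissolved in.
√(4πDt) = √(4π × 0.0712 × 9.34) = 2.891 m, so C_max = 0.241/(0.31 × 113 × 2.891) = 0.00238 kg/m³.

0.00238 kg/m³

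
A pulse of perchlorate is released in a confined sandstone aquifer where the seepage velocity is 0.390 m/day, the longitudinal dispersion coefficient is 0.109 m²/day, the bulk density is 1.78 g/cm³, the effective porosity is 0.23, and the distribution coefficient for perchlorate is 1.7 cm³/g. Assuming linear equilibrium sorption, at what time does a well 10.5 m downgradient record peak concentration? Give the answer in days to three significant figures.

371 days

Retardation factor R = 1 + ρ_b·K_d/n = 1 + 1.78 × 1.7/0.23 = 14.16.
Sorption retards both mechanisms: v_R = v/R = 0.02754 m/day, D_R = D/R = 0.007698 m²/day.
Peak time from v_R²t² + 2D_R t − x² = 0: t = (√(D_R² + v_R²x²) − D_R)/v_R².
√(D_R² + v_R²x²) = √(0.007698² + 0.02754² × 10.5²) = 0.2893; v_R² = 0.0007585.
t = (0.2893 − 0.007698)/0.0007585 = 371 days.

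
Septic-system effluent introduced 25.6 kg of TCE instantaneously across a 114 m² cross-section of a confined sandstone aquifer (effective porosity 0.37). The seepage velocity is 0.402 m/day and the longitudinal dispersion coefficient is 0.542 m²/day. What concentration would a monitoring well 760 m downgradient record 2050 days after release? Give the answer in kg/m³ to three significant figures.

0.00204 kg/m³

For an instantaneous plane source, C(x,t) = M/(n_e·A·√(4πDt)) · exp(−(x−vt)²/(4Dt)), with n_e·A the pore (flow) area.
Plume center vt = 0.402 × 2050 = 824.1 m, so the well at 760 m is 64.1 m upgradient of the peak.
√(4πDt) = 118.2 m, giving peak height M/(n_e·A·√(4πDt)) = 25.6/(0.37 × 114 × 118.2) = 0.005135 kg/m³.
(x−vt)²/(4Dt) = (-64.1)²/(4 × 0.542 × 2050) = 0.9245; exp(−0.9245) = 0.3967.
C = 0.005135 × 0.3967 = 0.00204 kg/m³.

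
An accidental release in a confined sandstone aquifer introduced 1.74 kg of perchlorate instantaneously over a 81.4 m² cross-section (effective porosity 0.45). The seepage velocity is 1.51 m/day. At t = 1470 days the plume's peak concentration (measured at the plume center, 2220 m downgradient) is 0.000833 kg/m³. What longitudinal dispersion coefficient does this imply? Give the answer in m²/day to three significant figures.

0.176 m²/day

At the plume center C_max = M/(n_e·A·√(4πDt)), so D = M²/(4πt·(n_e·A·C_max)²).
n_e·A·C_max = 0.45 × 81.4 × 0.000833 = 0.03051 kg/m.
D = 1.74²/(4π × 1470 × 0.03051²) = 0.176 m²/day.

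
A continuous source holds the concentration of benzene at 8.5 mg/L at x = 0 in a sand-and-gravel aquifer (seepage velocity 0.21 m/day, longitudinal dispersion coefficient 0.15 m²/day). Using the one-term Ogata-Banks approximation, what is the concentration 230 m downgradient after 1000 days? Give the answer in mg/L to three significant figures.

For a continuous step input, C/C₀ ≈ ½·erfc((x−vt)/(2√(Dt))).
vt = 0.21 × 1000 = 210 m and 2√(Dt) = 2√(0.15 × 1000) = 24.49 m.
Argument (x−vt)/(2√(Dt)) = (230 − 210)/24.49 = 0.8167; ½·erfc(0.8167) = 0.1240.
C = 8.5 × 0.1240 = 1.05 mg/L.

1.05 mg/L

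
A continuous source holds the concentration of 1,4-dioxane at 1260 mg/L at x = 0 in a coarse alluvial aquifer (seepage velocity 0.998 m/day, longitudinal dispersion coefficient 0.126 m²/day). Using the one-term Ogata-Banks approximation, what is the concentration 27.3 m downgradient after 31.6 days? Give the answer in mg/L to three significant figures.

1180 mg/L

For a continuous step input, C/C₀ ≈ ½·erfc((x−vt)/(2√(Dt))).
vt = 0.998 × 31.6 = 31.5368 m and 2√(Dt) = 2√(0.126 × 31.6) = 3.991 m.
Argument (x−vt)/(2√(Dt)) = (27.3 − 31.5368)/3.991 = -1.062; ½·erfc(-1.062) = 0.9334.
C = 1260 × 0.9334 = 1180 mg/L.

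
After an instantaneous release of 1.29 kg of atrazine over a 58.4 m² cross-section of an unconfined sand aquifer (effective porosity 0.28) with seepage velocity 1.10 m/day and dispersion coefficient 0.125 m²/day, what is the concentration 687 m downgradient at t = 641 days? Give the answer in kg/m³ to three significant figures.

For an instantaneous plane source, C(x,t) = M/(n_e·A·√(4πDt)) · exp(−(x−vt)²/(4Dt)), with n_e·A the pore (flow) area.
Plume center vt = 1.10 × 641 = 705.1 m, so the well at 687 m is 18.1 m upgradient of the peak.
√(4πDt) = 31.73 m, giving peak height M/(n_e·A·√(4πDt)) = 1.29/(0.28 × 58.4 × 31.73) = 0.002486 kg/m³.
(x−vt)²/(4Dt) = (-18.1)²/(4 × 0.125 × 641) = 1.022; exp(−1.022) = 0.3599.
C = 0.002486 × 0.3599 = 0.000895 kg/m³.

0.000895 kg/m³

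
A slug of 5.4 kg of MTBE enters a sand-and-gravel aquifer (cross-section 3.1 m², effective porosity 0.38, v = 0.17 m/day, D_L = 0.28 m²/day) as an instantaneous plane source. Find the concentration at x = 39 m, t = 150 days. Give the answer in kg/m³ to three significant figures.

0.0674 kg/m³

For an instantaneous plane source, C(x,t) = M/(n_e·A·√(4πDt)) · exp(−(x−vt)²/(4Dt)), with n_e·A the pore (flow) area.
Plume center vt = 0.17 × 150 = 25.5 m, so the well at 39 m is 13.5 m downgradient of the peak.
√(4πDt) = 22.97 m, giving peak height M/(n_e·A·√(4πDt)) = 5.4/(0.38 × 3.1 × 22.97) = 0.1996 kg/m³.
(x−vt)²/(4Dt) = (13.5)²/(4 × 0.28 × 150) = 1.085; exp(−1.085) = 0.3379.
C = 0.1996 × 0.3379 = 0.0674 kg/m³.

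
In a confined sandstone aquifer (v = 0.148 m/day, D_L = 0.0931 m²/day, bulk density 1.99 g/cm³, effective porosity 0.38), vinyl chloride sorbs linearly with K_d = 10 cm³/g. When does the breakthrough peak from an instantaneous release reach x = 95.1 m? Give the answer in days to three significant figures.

34100 days

Retardation factor R = 1 + ρ_b·K_d/n = 1 + 1.99 × 10/0.38 = 53.37.
Sorption retards both mechanisms: v_R = v/R = 0.002773 m/day, D_R = D/R = 0.001744 m²/day.
Peak time from v_R²t² + 2D_R t − x² = 0: t = (√(D_R² + v_R²x²) − D_R)/v_R².
√(D_R² + v_R²x²) = √(0.001744² + 0.002773² × 95.1²) = 0.2637; v_R² = 7.690e-06.
t = (0.2637 − 0.001744)/7.690e-06 = 34100 days.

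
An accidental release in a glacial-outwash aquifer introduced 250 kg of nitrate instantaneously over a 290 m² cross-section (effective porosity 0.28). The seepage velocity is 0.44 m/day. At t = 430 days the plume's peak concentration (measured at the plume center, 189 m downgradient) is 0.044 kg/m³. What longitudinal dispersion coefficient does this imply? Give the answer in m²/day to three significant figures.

0.906 m²/day

At the plume center C_max = M/(n_e·A·√(4πDt)), so D = M²/(4πt·(n_e·A·C_max)²).
n_e·A·C_max = 0.28 × 290 × 0.044 = 3.573 kg/m.
D = 250²/(4π × 430 × 3.573²) = 0.906 m²/day.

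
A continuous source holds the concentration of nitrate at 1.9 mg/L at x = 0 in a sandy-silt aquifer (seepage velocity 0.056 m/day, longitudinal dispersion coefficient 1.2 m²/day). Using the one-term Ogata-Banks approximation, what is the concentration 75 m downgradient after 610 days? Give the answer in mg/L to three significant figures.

0.272 mg/L

For a continuous step input, C/C₀ ≈ ½·erfc((x−vt)/(2√(Dt))).
vt = 0.056 × 610 = 34.16 m and 2√(Dt) = 2√(1.2 × 610) = 54.11 m.
Argument (x−vt)/(2√(Dt)) = (75 − 34.16)/54.11 = 0.7548; ½·erfc(0.7548) = 0.1429.
C = 1.9 × 0.1429 = 0.272 mg/L.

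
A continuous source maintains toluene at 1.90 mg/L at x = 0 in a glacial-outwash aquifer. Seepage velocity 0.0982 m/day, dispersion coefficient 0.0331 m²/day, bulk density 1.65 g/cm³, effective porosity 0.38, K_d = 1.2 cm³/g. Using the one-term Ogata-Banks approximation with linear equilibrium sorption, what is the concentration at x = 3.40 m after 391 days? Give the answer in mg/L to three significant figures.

Retardation factor R = 1 + ρ_b·K_d/n = 1 + 1.65 × 1.2/0.38 = 6.211.
Sorption retards both mechanisms: v_R = v/R = 0.01581 m/day, D_R = D/R = 0.005329 m²/day.
v_R·t = 0.01581 × 391 = 6.18171 m; 2√(D_R t) = 2.887 m; argument = (3.40 − 6.18171)/2.887 = -0.9635.
C = C₀ × ½·erfc(-0.9635) = 1.90 × 0.9135 = 1.74 mg/L.

1.74 mg/L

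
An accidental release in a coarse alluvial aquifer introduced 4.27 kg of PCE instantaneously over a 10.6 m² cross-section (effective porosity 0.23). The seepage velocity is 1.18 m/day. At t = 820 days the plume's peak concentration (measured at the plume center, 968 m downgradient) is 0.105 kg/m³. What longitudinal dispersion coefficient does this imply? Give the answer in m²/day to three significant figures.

At the plume center C_max = M/(n_e·A·√(4πDt)), so D = M²/(4πt·(n_e·A·C_max)²).
n_e·A·C_max = 0.23 × 10.6 × 0.105 = 0.2560 kg/m.
D = 4.27²/(4π × 820 × 0.2560²) = 0.0270 m²/day.

0.0270 m²/day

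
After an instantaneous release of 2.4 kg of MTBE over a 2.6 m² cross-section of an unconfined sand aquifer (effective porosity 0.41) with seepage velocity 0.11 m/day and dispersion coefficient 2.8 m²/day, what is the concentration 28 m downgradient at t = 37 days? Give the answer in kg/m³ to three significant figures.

0.0157 kg/m³

For an instantaneous plane source, C(x,t) = M/(n_e·A·√(4πDt)) · exp(−(x−vt)²/(4Dt)), with n_e·A the pore (flow) area.
Plume center vt = 0.11 × 37 = 4.07 m, so the well at 28 m is 23.93 m downgradient of the peak.
√(4πDt) = 36.08 m, giving peak height M/(n_e·A·√(4πDt)) = 2.4/(0.41 × 2.6 × 36.08) = 0.06240 kg/m³.
(x−vt)²/(4Dt) = (23.93)²/(4 × 2.8 × 37) = 1.382; exp(−1.382) = 0.2511.
C = 0.06240 × 0.2511 = 0.0157 kg/m³.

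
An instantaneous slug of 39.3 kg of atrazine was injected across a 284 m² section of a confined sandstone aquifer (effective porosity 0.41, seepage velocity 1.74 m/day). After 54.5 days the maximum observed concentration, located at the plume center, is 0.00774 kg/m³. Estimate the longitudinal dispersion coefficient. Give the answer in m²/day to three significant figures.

At the plume center C_max = M/(n_e·A·√(4πDt)), so D = M²/(4πt·(n_e·A·C_max)²).
n_e·A·C_max = 0.41 × 284 × 0.00774 = 0.9012 kg/m.
D = 39.3²/(4π × 54.5 × 0.9012²) = 2.78 m²/day.

2.78 m²/day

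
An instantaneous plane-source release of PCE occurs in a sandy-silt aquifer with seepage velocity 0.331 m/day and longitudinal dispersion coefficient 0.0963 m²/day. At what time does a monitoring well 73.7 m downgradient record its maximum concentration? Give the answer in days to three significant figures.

222 days

For the 1D instantaneous-source solution, setting ∂C/∂t = 0 at fixed x gives v²t² + 2Dt − x² = 0, so t = (√(D² + v²x²) − D)/v².
√(D² + v²x²) = √(0.0963² + 0.331² × 73.7²) = 24.39; v² = 0.109561.
t = (24.39 − 0.0963)/0.109561 = 222 days (vs. the pure-advection estimate x/v = 223 d).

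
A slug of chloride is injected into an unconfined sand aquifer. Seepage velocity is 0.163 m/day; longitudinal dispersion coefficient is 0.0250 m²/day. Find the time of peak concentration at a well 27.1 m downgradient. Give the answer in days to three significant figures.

For the 1D instantaneous-source solution, setting ∂C/∂t = 0 at fixed x gives v²t² + 2Dt − x² = 0, so t = (√(D² + v²x²) − D)/v².
√(D² + v²x²) = √(0.0250² + 0.163² × 27.1²) = 4.417; v² = 0.026569.
t = (4.417 − 0.0250)/0.026569 = 165 days (vs. the pure-advection estimate x/v = 166 d).

165 days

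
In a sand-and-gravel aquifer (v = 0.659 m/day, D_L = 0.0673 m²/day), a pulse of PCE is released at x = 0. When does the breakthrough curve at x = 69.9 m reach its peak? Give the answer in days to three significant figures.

106 days

For the 1D instantaneous-source solution, setting ∂C/∂t = 0 at fixed x gives v²t² + 2Dt − x² = 0, so t = (√(D² + v²x²) − D)/v².
√(D² + v²x²) = √(0.0673² + 0.659² × 69.9²) = 46.06; v² = 0.434281.
t = (46.06 − 0.0673)/0.434281 = 106 days (vs. the pure-advection estimate x/v = 106 d).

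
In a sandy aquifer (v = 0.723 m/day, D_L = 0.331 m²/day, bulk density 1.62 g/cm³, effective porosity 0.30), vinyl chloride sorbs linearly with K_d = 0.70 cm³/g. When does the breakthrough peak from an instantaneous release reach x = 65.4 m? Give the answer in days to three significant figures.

429 days

Retardation factor R = 1 + ρ_b·K_d/n = 1 + 1.62 × 0.70/0.30 = 4.780.
Sorption retards both mechanisms: v_R = v/R = 0.1513 m/day, D_R = D/R = 0.06925 m²/day.
Peak time from v_R²t² + 2D_R t − x² = 0: t = (√(D_R² + v_R²x²) − D_R)/v_R².
√(D_R² + v_R²x²) = √(0.06925² + 0.1513² × 65.4²) = 9.895; v_R² = 0.02289.
t = (9.895 − 0.06925)/0.02289 = 429 days.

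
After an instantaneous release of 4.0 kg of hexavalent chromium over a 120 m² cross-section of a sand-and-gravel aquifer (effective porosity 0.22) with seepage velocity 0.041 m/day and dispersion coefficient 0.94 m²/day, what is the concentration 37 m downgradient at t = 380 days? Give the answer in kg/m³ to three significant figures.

0.00164 kg/m³

For an instantaneous plane source, C(x,t) = M/(n_e·A·√(4πDt)) · exp(−(x−vt)²/(4Dt)), with n_e·A the pore (flow) area.
Plume center vt = 0.041 × 380 = 15.58 m, so the well at 37 m is 21.42 m downgradient of the peak.
√(4πDt) = 67.00 m, giving peak height M/(n_e·A·√(4πDt)) = 4.0/(0.22 × 120 × 67.00) = 0.002261 kg/m³.
(x−vt)²/(4Dt) = (21.42)²/(4 × 0.94 × 380) = 0.3211; exp(−0.3211) = 0.7254.
C = 0.002261 × 0.7254 = 0.00164 kg/m³.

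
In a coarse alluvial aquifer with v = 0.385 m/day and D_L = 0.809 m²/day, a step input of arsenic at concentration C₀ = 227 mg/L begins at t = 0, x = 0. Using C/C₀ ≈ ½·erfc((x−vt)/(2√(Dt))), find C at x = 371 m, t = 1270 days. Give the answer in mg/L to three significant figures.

226 mg/L

For a continuous step input, C/C₀ ≈ ½·erfc((x−vt)/(2√(Dt))).
vt = 0.385 × 1270 = 488.95 m and 2√(Dt) = 2√(0.809 × 1270) = 64.11 m.
Argument (x−vt)/(2√(Dt)) = (371 − 488.95)/64.11 = -1.840; ½·erfc(-1.840) = 0.9954.
C = 227 × 0.9954 = 226 mg/L.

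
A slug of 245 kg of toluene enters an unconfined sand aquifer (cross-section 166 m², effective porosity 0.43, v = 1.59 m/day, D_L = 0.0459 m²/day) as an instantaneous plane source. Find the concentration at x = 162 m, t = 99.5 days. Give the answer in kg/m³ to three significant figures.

0.206 kg/m³

For an instantaneous plane source, C(x,t) = M/(n_e·A·√(4πDt)) · exp(−(x−vt)²/(4Dt)), with n_e·A the pore (flow) area.
Plume center vt = 1.59 × 99.5 = 158.205 m, so the well at 162 m is 3.795 m downgradient of the peak.
√(4πDt) = 7.576 m, giving peak height M/(n_e·A·√(4πDt)) = 245/(0.43 × 166 × 7.576) = 0.4531 kg/m³.
(x−vt)²/(4Dt) = (3.795)²/(4 × 0.0459 × 99.5) = 0.7884; exp(−0.7884) = 0.4546.
C = 0.4531 × 0.4546 = 0.206 kg/m³.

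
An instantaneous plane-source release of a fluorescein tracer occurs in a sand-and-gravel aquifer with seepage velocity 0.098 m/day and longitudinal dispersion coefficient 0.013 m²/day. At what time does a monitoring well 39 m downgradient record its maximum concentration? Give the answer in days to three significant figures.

For the 1D instantaneous-source solution, setting ∂C/∂t = 0 at fixed x gives v²t² + 2Dt − x² = 0, so t = (√(D² + v²x²) − D)/v².
√(D² + v²x²) = √(0.013² + 0.098² × 39²) = 3.822; v² = 0.009604.
t = (3.822 − 0.013)/0.009604 = 397 days (vs. the pure-advection estimate x/v = 398 d).

397 days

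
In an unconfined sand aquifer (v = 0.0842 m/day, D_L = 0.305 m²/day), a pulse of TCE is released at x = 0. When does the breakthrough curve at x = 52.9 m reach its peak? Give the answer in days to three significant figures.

587 days

For the 1D instantaneous-source solution, setting ∂C/∂t = 0 at fixed x gives v²t² + 2Dt − x² = 0, so t = (√(D² + v²x²) − D)/v².
√(D² + v²x²) = √(0.305² + 0.0842² × 52.9²) = 4.465; v² = 0.00708964.
t = (4.465 − 0.305)/0.00708964 = 587 days (vs. the pure-advection estimate x/v = 628 d).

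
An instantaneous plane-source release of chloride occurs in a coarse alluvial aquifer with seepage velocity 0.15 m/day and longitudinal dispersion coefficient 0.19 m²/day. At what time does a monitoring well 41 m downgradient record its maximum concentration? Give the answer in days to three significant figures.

265 days

For the 1D instantaneous-source solution, setting ∂C/∂t = 0 at fixed x gives v²t² + 2Dt − x² = 0, so t = (√(D² + v²x²) − D)/v².
√(D² + v²x²) = √(0.19² + 0.15² × 41²) = 6.153; v² = 0.0225.
t = (6.153 − 0.19)/0.0225 = 265 days (vs. the pure-advection estimate x/v = 273 d).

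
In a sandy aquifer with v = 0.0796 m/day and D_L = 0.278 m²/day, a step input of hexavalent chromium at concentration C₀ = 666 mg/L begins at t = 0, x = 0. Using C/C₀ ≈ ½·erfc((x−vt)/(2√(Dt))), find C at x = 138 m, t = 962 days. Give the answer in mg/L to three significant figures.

2.63 mg/L

For a continuous step input, C/C₀ ≈ ½·erfc((x−vt)/(2√(Dt))).
vt = 0.0796 × 962 = 76.5752 m and 2√(Dt) = 2√(0.278 × 962) = 32.71 m.
Argument (x−vt)/(2√(Dt)) = (138 − 76.5752)/32.71 = 1.878; ½·erfc(1.878) = 0.003955.
C = 666 × 0.003955 = 2.63 mg/L.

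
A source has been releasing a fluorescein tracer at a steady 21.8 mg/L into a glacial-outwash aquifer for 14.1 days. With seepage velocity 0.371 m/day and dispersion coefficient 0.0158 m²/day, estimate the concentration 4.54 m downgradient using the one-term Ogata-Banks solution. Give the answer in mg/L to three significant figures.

For a continuous step input, C/C₀ ≈ ½·erfc((x−vt)/(2√(Dt))).
vt = 0.371 × 14.1 = 5.2311 m and 2√(Dt) = 2√(0.0158 × 14.1) = 0.9440 m.
Argument (x−vt)/(2√(Dt)) = (4.54 − 5.2311)/0.9440 = -0.7321; ½·erfc(-0.7321) = 0.8497.
C = 21.8 × 0.8497 = 18.5 mg/L.

18.5 mg/L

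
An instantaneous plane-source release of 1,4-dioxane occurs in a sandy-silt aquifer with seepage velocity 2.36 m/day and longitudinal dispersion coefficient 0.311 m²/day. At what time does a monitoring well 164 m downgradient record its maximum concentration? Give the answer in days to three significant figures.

For the 1D instantaneous-source solution, setting ∂C/∂t = 0 at fixed x gives v²t² + 2Dt − x² = 0, so t = (√(D² + v²x²) − D)/v².
√(D² + v²x²) = √(0.311² + 2.36² × 164²) = 387.0; v² = 5.5696.
t = (387.0 − 0.311)/5.5696 = 69.4 days (vs. the pure-advection estimate x/v = 69.5 d).

69.4 days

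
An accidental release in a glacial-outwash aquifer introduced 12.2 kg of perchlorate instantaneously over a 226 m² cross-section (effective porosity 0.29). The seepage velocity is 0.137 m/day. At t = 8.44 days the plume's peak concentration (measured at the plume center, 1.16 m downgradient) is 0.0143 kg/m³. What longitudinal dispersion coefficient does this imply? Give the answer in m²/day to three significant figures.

At the plume center C_max = M/(n_e·A·√(4πDt)), so D = M²/(4πt·(n_e·A·C_max)²).
n_e·A·C_max = 0.29 × 226 × 0.0143 = 0.9372 kg/m.
D = 12.2²/(4π × 8.44 × 0.9372²) = 1.60 m²/day.

1.60 m²/day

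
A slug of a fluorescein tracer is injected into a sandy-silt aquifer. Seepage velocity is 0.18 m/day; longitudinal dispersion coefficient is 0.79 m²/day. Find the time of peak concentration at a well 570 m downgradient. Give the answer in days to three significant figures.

3140 days

For the 1D instantaneous-source solution, setting ∂C/∂t = 0 at fixed x gives v²t² + 2Dt − x² = 0, so t = (√(D² + v²x²) − D)/v².
√(D² + v²x²) = √(0.79² + 0.18² × 570²) = 102.6; v² = 0.0324.
t = (102.6 − 0.79)/0.0324 = 3140 days (vs. the pure-advection estimate x/v = 3170 d).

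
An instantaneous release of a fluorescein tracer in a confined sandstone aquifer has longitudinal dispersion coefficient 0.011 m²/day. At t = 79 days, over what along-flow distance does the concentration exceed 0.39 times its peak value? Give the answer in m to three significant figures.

The plume is Gaussian with σ = √(2Dt) = √(2 × 0.011 × 79) = 1.318 m.
C/C_peak = exp(−Δx²/(2σ²)) = 0.39 ⇒ Δx = σ·√(−2 ln 0.39) = 1.318 × 1.372 = 1.808 m.
Width = 2Δx = 3.62 m.

3.62 m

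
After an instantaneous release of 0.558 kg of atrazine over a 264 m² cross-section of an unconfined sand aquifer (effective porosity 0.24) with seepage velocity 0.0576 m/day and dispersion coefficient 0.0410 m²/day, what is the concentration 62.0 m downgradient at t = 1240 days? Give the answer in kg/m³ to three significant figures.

0.000225 kg/m³

For an instantaneous plane source, C(x,t) = M/(n_e·A·√(4πDt)) · exp(−(x−vt)²/(4Dt)), with n_e·A the pore (flow) area.
Plume center vt = 0.0576 × 1240 = 71.424 m, so the well at 62.0 m is 9.424 m upgradient of the peak.
√(4πDt) = 25.28 m, giving peak height M/(n_e·A·√(4πDt)) = 0.558/(0.24 × 264 × 25.28) = 0.0003484 kg/m³.
(x−vt)²/(4Dt) = (-9.424)²/(4 × 0.0410 × 1240) = 0.4367; exp(−0.4367) = 0.6462.
C = 0.0003484 × 0.6462 = 0.000225 kg/m³.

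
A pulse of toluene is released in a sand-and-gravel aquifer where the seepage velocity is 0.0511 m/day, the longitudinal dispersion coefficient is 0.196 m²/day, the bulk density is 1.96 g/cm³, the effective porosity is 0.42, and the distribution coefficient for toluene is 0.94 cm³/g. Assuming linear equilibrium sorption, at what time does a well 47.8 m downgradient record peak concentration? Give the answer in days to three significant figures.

Retardation factor R = 1 + ρ_b·K_d/n = 1 + 1.96 × 0.94/0.42 = 5.387.
Sorption retards both mechanisms: v_R = v/R = 0.009486 m/day, D_R = D/R = 0.03638 m²/day.
Peak time from v_R²t² + 2D_R t − x² = 0: t = (√(D_R² + v_R²x²) − D_R)/v_R².
√(D_R² + v_R²x²) = √(0.03638² + 0.009486² × 47.8²) = 0.4549; v_R² = 8.998e-05.
t = (0.4549 − 0.03638)/8.998e-05 = 4650 days.

4650 days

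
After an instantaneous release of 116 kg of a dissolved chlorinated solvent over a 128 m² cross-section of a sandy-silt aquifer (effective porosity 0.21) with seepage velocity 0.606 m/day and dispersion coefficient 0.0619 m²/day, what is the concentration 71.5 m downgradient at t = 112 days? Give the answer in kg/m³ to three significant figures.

For an instantaneous plane source, C(x,t) = M/(n_e·A·√(4πDt)) · exp(−(x−vt)²/(4Dt)), with n_e·A the pore (flow) area.
Plume center vt = 0.606 × 112 = 67.872 m, so the well at 71.5 m is 3.628 m downgradient of the peak.
√(4πDt) = 9.334 m, giving peak height M/(n_e·A·√(4πDt)) = 116/(0.21 × 128 × 9.334) = 0.4623 kg/m³.
(x−vt)²/(4Dt) = (3.628)²/(4 × 0.0619 × 112) = 0.4746; exp(−0.4746) = 0.6221.
C = 0.4623 × 0.6221 = 0.288 kg/m³.

0.288 kg/m³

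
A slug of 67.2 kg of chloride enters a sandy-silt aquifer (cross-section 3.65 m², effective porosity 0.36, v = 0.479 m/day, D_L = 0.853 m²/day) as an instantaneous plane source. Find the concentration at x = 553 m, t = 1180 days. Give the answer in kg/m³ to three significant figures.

0.438 kg/m³

For an instantaneous plane source, C(x,t) = M/(n_e·A·√(4πDt)) · exp(−(x−vt)²/(4Dt)), with n_e·A the pore (flow) area.
Plume center vt = 0.479 × 1180 = 565.22 m, so the well at 553 m is 12.22 m upgradient of the peak.
√(4πDt) = 112.5 m, giving peak height M/(n_e·A·√(4πDt)) = 67.2/(0.36 × 3.65 × 112.5) = 0.4546 kg/m³.
(x−vt)²/(4Dt) = (-12.22)²/(4 × 0.853 × 1180) = 0.03709; exp(−0.03709) = 0.9636.
C = 0.4546 × 0.9636 = 0.438 kg/m³.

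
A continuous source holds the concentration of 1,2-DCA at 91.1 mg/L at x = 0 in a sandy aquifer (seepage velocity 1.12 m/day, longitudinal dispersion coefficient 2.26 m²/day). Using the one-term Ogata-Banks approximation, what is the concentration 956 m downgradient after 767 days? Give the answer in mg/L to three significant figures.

4.54 mg/L

For a continuous step input, C/C₀ ≈ ½·erfc((x−vt)/(2√(Dt))).
vt = 1.12 × 767 = 859.04 m and 2√(Dt) = 2√(2.26 × 767) = 83.27 m.
Argument (x−vt)/(2√(Dt)) = (956 − 859.04)/83.27 = 1.164; ½·erfc(1.164) = 0.04987.
C = 91.1 × 0.04987 = 4.54 mg/L.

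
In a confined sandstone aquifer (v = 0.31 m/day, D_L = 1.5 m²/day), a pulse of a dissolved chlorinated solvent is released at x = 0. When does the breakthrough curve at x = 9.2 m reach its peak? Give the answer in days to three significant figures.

For the 1D instantaneous-source solution, setting ∂C/∂t = 0 at fixed x gives v²t² + 2Dt − x² = 0, so t = (√(D² + v²x²) − D)/v².
√(D² + v²x²) = √(1.5² + 0.31² × 9.2²) = 3.222; v² = 0.0961.
t = (3.222 − 1.5)/0.0961 = 17.9 days (vs. the pure-advection estimate x/v = 29.7 d).

17.9 days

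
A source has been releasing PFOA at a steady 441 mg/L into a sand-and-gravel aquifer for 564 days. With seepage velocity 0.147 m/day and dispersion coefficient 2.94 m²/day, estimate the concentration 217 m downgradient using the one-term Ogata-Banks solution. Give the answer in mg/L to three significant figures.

For a continuous step input, C/C₀ ≈ ½·erfc((x−vt)/(2√(Dt))).
vt = 0.147 × 564 = 82.908 m and 2√(Dt) = 2√(2.94 × 564) = 81.44 m.
Argument (x−vt)/(2√(Dt)) = (217 − 82.908)/81.44 = 1.647; ½·erfc(1.647) = 0.009924.
C = 441 × 0.009924 = 4.38 mg/L.

4.38 mg/L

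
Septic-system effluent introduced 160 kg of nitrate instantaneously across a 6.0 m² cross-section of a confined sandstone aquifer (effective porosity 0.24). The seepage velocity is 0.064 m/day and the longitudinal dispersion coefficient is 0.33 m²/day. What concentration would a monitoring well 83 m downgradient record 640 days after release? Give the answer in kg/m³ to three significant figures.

0.266 kg/m³

For an instantaneous plane source, C(x,t) = M/(n_e·A·√(4πDt)) · exp(−(x−vt)²/(4Dt)), with n_e·A the pore (flow) area.
Plume center vt = 0.064 × 640 = 40.96 m, so the well at 83 m is 42.04 m downgradient of the peak.
√(4πDt) = 51.52 m, giving peak height M/(n_e·A·√(4πDt)) = 160/(0.24 × 6.0 × 51.52) = 2.157 kg/m³.
(x−vt)²/(4Dt) = (42.04)²/(4 × 0.33 × 640) = 2.092; exp(−2.092) = 0.1234.
C = 2.157 × 0.1234 = 0.266 kg/m³.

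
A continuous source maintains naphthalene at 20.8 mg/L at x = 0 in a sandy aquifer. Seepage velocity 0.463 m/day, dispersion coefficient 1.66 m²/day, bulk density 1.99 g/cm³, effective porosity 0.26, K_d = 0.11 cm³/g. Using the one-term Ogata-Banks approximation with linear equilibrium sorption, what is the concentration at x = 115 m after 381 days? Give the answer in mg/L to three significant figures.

Retardation factor R = 1 + ρ_b·K_d/n = 1 + 1.99 × 0.11/0.26 = 1.842.
Sorption retards both mechanisms: v_R = v/R = 0.2514 m/day, D_R = D/R = 0.9012 m²/day.
v_R·t = 0.2514 × 381 = 95.7834 m; 2√(D_R t) = 37.06 m; argument = (115 − 95.7834)/37.06 = 0.5185.
C = C₀ × ½·erfc(0.5185) = 20.8 × 0.2317 = 4.82 mg/L.

4.82 mg/L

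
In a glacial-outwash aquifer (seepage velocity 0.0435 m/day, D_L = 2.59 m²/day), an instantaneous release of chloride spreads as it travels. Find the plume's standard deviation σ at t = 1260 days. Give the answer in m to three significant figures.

80.8 m

Dispersive spreading gives a Gaussian with σ² = 2Dt; advection only shifts the center.
σ = √(2 × 2.59 × 1260) = 80.8 m.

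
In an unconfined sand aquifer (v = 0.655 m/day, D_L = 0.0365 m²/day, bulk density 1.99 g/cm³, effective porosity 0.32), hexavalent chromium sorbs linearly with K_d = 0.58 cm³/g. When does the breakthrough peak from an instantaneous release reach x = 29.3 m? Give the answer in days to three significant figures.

Retardation factor R = 1 + ρ_b·K_d/n = 1 + 1.99 × 0.58/0.32 = 4.607.
Sorption retards both mechanisms: v_R = v/R = 0.1422 m/day, D_R = D/R = 0.007923 m²/day.
Peak time from v_R²t² + 2D_R t − x² = 0: t = (√(D_R² + v_R²x²) − D_R)/v_R².
√(D_R² + v_R²x²) = √(0.007923² + 0.1422² × 29.3²) = 4.166; v_R² = 0.02022.
t = (4.166 − 0.007923)/0.02022 = 206 days.

206 days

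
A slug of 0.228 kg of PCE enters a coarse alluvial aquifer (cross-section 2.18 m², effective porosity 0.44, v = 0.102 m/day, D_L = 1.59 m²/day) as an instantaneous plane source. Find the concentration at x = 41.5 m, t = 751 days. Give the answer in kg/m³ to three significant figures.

For an instantaneous plane source, C(x,t) = M/(n_e·A·√(4πDt)) · exp(−(x−vt)²/(4Dt)), with n_e·A the pore (flow) area.
Plume center vt = 0.102 × 751 = 76.602 m, so the well at 41.5 m is 35.102 m upgradient of the peak.
√(4πDt) = 122.5 m, giving peak height M/(n_e·A·√(4πDt)) = 0.228/(0.44 × 2.18 × 122.5) = 0.001940 kg/m³.
(x−vt)²/(4Dt) = (-35.102)²/(4 × 1.59 × 751) = 0.2580; exp(−0.2580) = 0.7726.
C = 0.001940 × 0.7726 = 0.00150 kg/m³.

0.00150 kg/m³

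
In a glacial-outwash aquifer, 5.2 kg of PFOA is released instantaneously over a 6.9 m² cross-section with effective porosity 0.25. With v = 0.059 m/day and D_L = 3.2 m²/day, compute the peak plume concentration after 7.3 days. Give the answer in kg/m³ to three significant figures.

0.176 kg/m³

The peak of an instantaneous 1D plume sits at x = vt; there the Gaussian factor is 1 and C_max = M/(n_e·A·√(4πDt)), where n_e·A is the pore area the mass is dissolved in.
√(4πDt) = √(4π × 3.2 × 7.3) = 17.13 m, so C_max = 5.2/(0.25 × 6.9 × 17.13) = 0.176 kg/m³.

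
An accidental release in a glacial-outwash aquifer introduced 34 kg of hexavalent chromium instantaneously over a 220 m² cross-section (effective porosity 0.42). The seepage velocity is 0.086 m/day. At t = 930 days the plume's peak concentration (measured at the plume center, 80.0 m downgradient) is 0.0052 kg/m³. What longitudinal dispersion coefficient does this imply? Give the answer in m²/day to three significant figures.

0.428 m²/day

At the plume center C_max = M/(n_e·A·√(4πDt)), so D = M²/(4πt·(n_e·A·C_max)²).
n_e·A·C_max = 0.42 × 220 × 0.0052 = 0.4805 kg/m.
D = 34²/(4π × 930 × 0.4805²) = 0.428 m²/day.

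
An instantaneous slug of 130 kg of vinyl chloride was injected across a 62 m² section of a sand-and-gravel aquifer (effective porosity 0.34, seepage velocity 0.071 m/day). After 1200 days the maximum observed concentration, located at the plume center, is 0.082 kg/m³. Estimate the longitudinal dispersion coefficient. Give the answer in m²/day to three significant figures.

0.375 m²/day

At the plume center C_max = M/(n_e·A·√(4πDt)), so D = M²/(4πt·(n_e·A·C_max)²).
n_e·A·C_max = 0.34 × 62 × 0.082 = 1.729 kg/m.
D = 130²/(4π × 1200 × 1.729²) = 0.375 m²/day.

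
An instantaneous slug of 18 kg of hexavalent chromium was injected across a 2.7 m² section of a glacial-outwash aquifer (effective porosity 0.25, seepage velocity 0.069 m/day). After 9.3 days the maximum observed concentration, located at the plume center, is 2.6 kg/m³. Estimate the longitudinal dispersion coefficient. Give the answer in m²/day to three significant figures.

At the plume center C_max = M/(n_e·A·√(4πDt)), so D = M²/(4πt·(n_e·A·C_max)²).
n_e·A·C_max = 0.25 × 2.7 × 2.6 = 1.755 kg/m.
D = 18²/(4π × 9.3 × 1.755²) = 0.900 m²/day.

0.900 m²/day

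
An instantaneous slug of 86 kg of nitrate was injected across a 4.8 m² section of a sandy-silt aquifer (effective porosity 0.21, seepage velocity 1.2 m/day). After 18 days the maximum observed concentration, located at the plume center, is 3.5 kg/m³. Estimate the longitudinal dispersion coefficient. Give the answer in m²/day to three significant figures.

At the plume center C_max = M/(n_e·A·√(4πDt)), so D = M²/(4πt·(n_e·A·C_max)²).
n_e·A·C_max = 0.21 × 4.8 × 3.5 = 3.528 kg/m.
D = 86²/(4π × 18 × 3.528²) = 2.63 m²/day.

2.63 m²/day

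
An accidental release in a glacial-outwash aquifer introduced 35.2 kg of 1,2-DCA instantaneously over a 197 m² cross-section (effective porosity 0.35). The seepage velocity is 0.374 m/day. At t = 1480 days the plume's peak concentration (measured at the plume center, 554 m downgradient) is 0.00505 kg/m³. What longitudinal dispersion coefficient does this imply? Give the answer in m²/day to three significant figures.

At the plume center C_max = M/(n_e·A·√(4πDt)), so D = M²/(4πt·(n_e·A·C_max)²).
n_e·A·C_max = 0.35 × 197 × 0.00505 = 0.3482 kg/m.
D = 35.2²/(4π × 1480 × 0.3482²) = 0.549 m²/day.

0.549 m²/day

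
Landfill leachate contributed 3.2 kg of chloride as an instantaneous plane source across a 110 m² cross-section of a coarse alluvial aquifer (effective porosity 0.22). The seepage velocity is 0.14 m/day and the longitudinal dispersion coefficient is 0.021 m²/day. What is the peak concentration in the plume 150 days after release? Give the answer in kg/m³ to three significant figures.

0.0210 kg/m³

The peak of an instantaneous 1D plume sits at x = vt; there the Gaussian factor is 1 and C_max = M/(n_e·A·√(4πDt)), where n_e·A is the pore area the mass is dissolved in.
√(4πDt) = √(4π × 0.021 × 150) = 6.292 m, so C_max = 3.2/(0.22 × 110 × 6.292) = 0.0210 kg/m³.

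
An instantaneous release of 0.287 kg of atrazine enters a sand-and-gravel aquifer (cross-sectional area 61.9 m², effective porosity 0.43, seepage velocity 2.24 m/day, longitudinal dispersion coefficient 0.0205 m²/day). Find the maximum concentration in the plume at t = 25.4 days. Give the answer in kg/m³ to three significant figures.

0.00422 kg/m³

The peak of an instantaneous 1D plume sits at x = vt; there the Gaussian factor is 1 and C_max = M/(n_e·A·√(4πDt)), where n_e·A is the pore area the mass is dissolved in.
√(4πDt) = √(4π × 0.0205 × 25.4) = 2.558 m, so C_max = 0.287/(0.43 × 61.9 × 2.558) = 0.00422 kg/m³.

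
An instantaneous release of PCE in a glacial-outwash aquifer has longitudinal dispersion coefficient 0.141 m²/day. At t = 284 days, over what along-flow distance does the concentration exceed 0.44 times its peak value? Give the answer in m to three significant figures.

22.9 m

The plume is Gaussian with σ = √(2Dt) = √(2 × 0.141 × 284) = 8.949 m.
C/C_peak = exp(−Δx²/(2σ²)) = 0.44 ⇒ Δx = σ·√(−2 ln 0.44) = 8.949 × 1.281 = 11.46 m.
Width = 2Δx = 22.9 m.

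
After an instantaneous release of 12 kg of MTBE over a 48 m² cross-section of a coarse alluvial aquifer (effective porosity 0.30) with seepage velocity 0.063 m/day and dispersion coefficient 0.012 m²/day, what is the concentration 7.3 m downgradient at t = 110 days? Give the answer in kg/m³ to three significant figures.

For an instantaneous plane source, C(x,t) = M/(n_e·A·√(4πDt)) · exp(−(x−vt)²/(4Dt)), with n_e·A the pore (flow) area.
Plume center vt = 0.063 × 110 = 6.93 m, so the well at 7.3 m is 0.37 m downgradient of the peak.
√(4πDt) = 4.073 m, giving peak height M/(n_e·A·√(4πDt)) = 12/(0.30 × 48 × 4.073) = 0.2046 kg/m³.
(x−vt)²/(4Dt) = (0.37)²/(4 × 0.012 × 110) = 0.02593; exp(−0.02593) = 0.9744.
C = 0.2046 × 0.9744 = 0.199 kg/m³.

0.199 kg/m³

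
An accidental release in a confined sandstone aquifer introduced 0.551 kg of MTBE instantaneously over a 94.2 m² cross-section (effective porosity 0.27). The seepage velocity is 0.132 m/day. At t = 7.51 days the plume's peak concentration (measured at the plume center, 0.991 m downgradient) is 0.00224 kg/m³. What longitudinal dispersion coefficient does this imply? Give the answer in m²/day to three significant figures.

At the plume center C_max = M/(n_e·A·√(4πDt)), so D = M²/(4πt·(n_e·A·C_max)²).
n_e·A·C_max = 0.27 × 94.2 × 0.00224 = 0.05697 kg/m.
D = 0.551²/(4π × 7.51 × 0.05697²) = 0.991 m²/day.

0.991 m²/day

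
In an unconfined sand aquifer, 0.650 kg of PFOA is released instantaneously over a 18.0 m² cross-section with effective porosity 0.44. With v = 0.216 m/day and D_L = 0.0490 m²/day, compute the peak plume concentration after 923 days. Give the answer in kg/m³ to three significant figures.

0.00344 kg/m³

The peak of an instantaneous 1D plume sits at x = vt; there the Gaussian factor is 1 and C_max = M/(n_e·A·√(4πDt)), where n_e·A is the pore area the mass is dissolved in.
√(4πDt) = √(4π × 0.0490 × 923) = 23.84 m, so C_max = 0.650/(0.44 × 18.0 × 23.84) = 0.00344 kg/m³.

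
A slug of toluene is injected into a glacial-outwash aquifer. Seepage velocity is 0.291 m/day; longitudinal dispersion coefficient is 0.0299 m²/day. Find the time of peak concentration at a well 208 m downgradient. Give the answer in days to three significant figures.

For the 1D instantaneous-source solution, setting ∂C/∂t = 0 at fixed x gives v²t² + 2Dt − x² = 0, so t = (√(D² + v²x²) − D)/v².
√(D² + v²x²) = √(0.0299² + 0.291² × 208²) = 60.53; v² = 0.084681.
t = (60.53 − 0.0299)/0.084681 = 714 days (vs. the pure-advection estimate x/v = 715 d).

714 days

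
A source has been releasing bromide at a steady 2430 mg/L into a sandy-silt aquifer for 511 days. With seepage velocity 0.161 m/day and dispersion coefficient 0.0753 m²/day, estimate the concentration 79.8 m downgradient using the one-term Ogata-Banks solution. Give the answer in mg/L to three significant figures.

1480 mg/L

For a continuous step input, C/C₀ ≈ ½·erfc((x−vt)/(2√(Dt))).
vt = 0.161 × 511 = 82.271 m and 2√(Dt) = 2√(0.0753 × 511) = 12.41 m.
Argument (x−vt)/(2√(Dt)) = (79.8 − 82.271)/12.41 = -0.1991; ½·erfc(-0.1991) = 0.6109.
C = 2430 × 0.6109 = 1480 mg/L.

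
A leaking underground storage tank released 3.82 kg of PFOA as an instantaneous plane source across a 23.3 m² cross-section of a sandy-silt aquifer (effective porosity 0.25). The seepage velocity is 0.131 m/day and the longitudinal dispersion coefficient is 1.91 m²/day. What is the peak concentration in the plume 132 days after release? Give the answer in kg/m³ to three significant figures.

0.0117 kg/m³

The peak of an instantaneous 1D plume sits at x = vt; there the Gaussian factor is 1 and C_max = M/(n_e·A·√(4πDt)), where n_e·A is the pore area the mass is dissolved in.
√(4πDt) = √(4π × 1.91 × 132) = 56.29 m, so C_max = 3.82/(0.25 × 23.3 × 56.29) = 0.0117 kg/m³.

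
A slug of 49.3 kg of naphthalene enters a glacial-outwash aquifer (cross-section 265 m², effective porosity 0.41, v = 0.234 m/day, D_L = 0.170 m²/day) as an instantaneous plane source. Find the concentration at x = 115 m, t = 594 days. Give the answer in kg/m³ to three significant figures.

For an instantaneous plane source, C(x,t) = M/(n_e·A·√(4πDt)) · exp(−(x−vt)²/(4Dt)), with n_e·A the pore (flow) area.
Plume center vt = 0.234 × 594 = 138.996 m, so the well at 115 m is 23.996 m upgradient of the peak.
√(4πDt) = 35.62 m, giving peak height M/(n_e·A·√(4πDt)) = 49.3/(0.41 × 265 × 35.62) = 0.01274 kg/m³.
(x−vt)²/(4Dt) = (-23.996)²/(4 × 0.170 × 594) = 1.426; exp(−1.426) = 0.2403.
C = 0.01274 × 0.2403 = 0.00306 kg/m³.

0.00306 kg/m³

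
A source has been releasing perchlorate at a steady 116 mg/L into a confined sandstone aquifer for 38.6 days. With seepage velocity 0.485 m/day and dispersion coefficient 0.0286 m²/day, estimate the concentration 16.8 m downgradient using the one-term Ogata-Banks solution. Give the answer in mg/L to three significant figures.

For a continuous step input, C/C₀ ≈ ½·erfc((x−vt)/(2√(Dt))).
vt = 0.485 × 38.6 = 18.721 m and 2√(Dt) = 2√(0.0286 × 38.6) = 2.101 m.
Argument (x−vt)/(2√(Dt)) = (16.8 − 18.721)/2.101 = -0.9143; ½·erfc(-0.9143) = 0.9020.
C = 116 × 0.9020 = 105 mg/L.

105 mg/L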